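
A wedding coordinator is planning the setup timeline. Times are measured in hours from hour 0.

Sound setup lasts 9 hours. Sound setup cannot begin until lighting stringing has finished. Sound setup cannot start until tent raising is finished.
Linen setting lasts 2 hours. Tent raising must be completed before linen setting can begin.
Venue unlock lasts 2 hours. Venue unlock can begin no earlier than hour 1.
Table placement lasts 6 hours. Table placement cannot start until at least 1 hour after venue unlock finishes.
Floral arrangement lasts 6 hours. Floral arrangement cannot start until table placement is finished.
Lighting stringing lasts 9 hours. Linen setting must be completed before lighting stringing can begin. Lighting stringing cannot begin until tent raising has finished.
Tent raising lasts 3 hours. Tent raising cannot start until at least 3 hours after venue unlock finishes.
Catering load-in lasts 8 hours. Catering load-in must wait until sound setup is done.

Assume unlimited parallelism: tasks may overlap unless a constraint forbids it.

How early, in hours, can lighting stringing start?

After its own release at hour 1, venue unlock can start at hour 1 and finishes at hour 3.
After venue unlock (finishes hour 3, plus 3-hour gap → hour 6), tent raising can start at hour 6 and finishes at hour 9.
After tent raising (finishes hour 9), linen setting can start at hour 9 and finishes at hour 11.
Lighting stringing waits on linen setting (finishes hour 11); tent raising (finishes hour 9). The latest of these is hour 11, which is the earliest lighting stringing can start.

11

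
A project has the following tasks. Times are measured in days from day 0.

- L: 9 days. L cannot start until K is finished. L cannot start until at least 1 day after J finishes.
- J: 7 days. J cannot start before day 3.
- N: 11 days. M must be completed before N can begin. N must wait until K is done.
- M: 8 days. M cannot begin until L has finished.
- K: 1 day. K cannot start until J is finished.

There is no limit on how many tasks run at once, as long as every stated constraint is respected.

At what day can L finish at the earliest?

After its own release at day 3, J can start at day 3 and finishes at day 10.
K waits on J (finishes day 10), so it starts at day 10 and finishes at 10 + 1 = day 11.
For L: K (finishes day 11); J (finishes day 10, plus 1-day gap → day 11). Taking the maximum gives a start of day 11, and it finishes at 11 + 9 = day 20.

20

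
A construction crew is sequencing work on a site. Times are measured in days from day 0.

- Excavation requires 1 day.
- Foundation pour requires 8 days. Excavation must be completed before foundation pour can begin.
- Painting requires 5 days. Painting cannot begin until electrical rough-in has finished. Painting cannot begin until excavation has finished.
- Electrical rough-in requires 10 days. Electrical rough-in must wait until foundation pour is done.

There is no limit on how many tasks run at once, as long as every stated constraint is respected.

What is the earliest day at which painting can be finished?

Excavation has no prerequisites, so it starts at day 0 and finishes at day 1.
Foundation pour waits on excavation (finishes day 1), so it starts at day 1 and finishes at 1 + 8 = day 9.
After foundation pour (finishes day 9), electrical rough-in can start at day 9 and finishes at day 19.
For painting: electrical rough-in (finishes day 19); excavation (finishes day 1). Taking the maximum gives a start of day 19, and it finishes at 19 + 5 = day 24.

24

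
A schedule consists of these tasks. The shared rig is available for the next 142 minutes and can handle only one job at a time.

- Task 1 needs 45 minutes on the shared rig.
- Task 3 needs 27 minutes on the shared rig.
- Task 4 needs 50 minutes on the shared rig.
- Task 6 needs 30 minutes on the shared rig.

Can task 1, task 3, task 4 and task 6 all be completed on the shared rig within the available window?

Running back to back, the jobs need 45 + 27 + 50 + 30 = 152 minutes on the shared rig.
Since 152 > 142, they cannot all fit.

No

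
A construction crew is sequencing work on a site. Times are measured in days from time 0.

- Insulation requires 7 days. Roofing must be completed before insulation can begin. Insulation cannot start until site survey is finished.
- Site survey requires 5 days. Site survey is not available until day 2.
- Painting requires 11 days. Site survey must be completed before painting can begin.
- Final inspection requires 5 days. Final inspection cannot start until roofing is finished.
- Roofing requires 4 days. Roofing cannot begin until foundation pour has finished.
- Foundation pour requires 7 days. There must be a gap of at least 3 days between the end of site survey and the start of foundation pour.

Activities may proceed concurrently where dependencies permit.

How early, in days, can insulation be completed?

After its own release at day 2, site survey can start at day 2 and finishes at day 7.
After site survey (finishes day 7, plus 3-day gap → day 10), foundation pour can start at day 10 and finishes at day 17.
Roofing cannot begin until foundation pour (finishes day 17). It runs from day 17 to 17 + 4 = day 21.
Insulation has to wait for roofing (finishes day 21); site survey (finishes day 7). The latest of these is day 21, so insulation runs day 21 to 21 + 7 = day 28.

28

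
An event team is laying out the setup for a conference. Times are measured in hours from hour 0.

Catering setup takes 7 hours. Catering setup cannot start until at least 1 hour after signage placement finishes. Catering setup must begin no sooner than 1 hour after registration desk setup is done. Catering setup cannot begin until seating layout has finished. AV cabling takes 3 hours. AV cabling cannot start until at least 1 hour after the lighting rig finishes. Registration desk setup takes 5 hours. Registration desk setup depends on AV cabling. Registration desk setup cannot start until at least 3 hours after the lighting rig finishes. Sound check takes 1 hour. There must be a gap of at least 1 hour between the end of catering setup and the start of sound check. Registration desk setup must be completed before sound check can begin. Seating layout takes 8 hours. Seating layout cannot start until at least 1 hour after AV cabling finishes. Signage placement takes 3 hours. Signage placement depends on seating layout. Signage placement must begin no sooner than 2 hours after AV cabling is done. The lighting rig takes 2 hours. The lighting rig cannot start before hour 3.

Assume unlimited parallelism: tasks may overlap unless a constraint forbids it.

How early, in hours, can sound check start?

After its own release at hour 3, the lighting rig can start at hour 3 and finishes at hour 5.
After the lighting rig (finishes hour 5, plus 1-hour gap → hour 6), AV cabling can start at hour 6 and finishes at hour 9.
Registration desk setup needs all of AV cabling (finishes hour 9); the lighting rig (finishes hour 5, plus 3-hour gap → hour 8). That puts its earliest start at hour 9; it finishes at 9 + 5 = hour 14.
After AV cabling (finishes hour 9, plus 1-hour gap → hour 10), seating layout can start at hour 10 and finishes at hour 18.
For signage placement: seating layout (finishes hour 18); AV cabling (finishes hour 9, plus 2-hour gap → hour 11). Taking the maximum gives a start of hour 18, and it finishes at 18 + 3 = hour 21.
For catering setup: signage placement (finishes hour 21, plus 1-hour gap → hour 22); registration desk setup (finishes hour 14, plus 1-hour gap → hour 15); seating layout (finishes hour 18). Taking the maximum gives a start of hour 22, and it finishes at 22 + 7 = hour 29.
Sound check waits on catering setup (finishes hour 29, plus 1-hour gap → hour 30); registration desk setup (finishes hour 14). The latest of these is hour 30, which is the earliest sound check can start.

30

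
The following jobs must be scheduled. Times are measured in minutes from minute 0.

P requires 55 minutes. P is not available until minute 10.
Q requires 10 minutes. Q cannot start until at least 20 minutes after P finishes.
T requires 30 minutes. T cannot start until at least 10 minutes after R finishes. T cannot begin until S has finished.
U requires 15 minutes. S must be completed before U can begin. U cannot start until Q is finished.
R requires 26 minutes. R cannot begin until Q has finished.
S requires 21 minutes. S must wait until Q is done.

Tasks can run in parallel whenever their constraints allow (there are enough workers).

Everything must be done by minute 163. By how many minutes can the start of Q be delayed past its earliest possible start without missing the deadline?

2

After its own release at minute 10, P can start at minute 10 and finishes at minute 65.
Q cannot begin until P (finishes minute 65, plus 20-minute gap → minute 85). It runs from minute 85 to 85 + 10 = minute 95.

Working backward from the deadline:
Nothing follows T; the deadline of minute 163 is its only limit. It must start by 163 − 30 = minute 133.
R must finish before T (must start by minute 133, minus 10-minute gap → minute 123). With a 26-minute duration, R must start by 123 − 26 = minute 97.
U must finish by minute 163; it takes 15 minutes, so it must start by 163 − 15 = minute 148.
S feeds T (must start by minute 133); U (must start by minute 148). Taking the minimum, S must finish by minute 133 and start by 133 − 21 = minute 112.
Q feeds R (must start by minute 97); S (must start by minute 112); U (must start by minute 148). Taking the minimum, Q must finish by minute 97 and start by 97 − 10 = minute 87.
So Q can start as early as minute 85 and as late as minute 87, giving 87 − 85 = 2 minutes of slack.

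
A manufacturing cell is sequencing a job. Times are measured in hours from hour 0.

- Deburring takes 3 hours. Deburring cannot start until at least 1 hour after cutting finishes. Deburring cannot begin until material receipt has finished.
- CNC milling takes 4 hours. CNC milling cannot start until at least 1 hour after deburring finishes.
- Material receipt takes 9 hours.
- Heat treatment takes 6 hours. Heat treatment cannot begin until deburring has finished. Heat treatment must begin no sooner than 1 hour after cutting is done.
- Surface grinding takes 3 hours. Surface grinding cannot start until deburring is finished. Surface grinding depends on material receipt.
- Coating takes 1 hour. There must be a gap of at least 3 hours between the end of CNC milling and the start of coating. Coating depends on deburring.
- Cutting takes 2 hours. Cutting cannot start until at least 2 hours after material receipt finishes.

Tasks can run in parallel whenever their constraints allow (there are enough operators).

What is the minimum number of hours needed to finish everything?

Nothing blocks material receipt, so it runs from hour 0 to hour 9.
After material receipt (finishes hour 9, plus 2-hour gap → hour 11), cutting can start at hour 11 and finishes at hour 13.
Deburring cannot start until cutting (finishes hour 13, plus 1-hour gap → hour 14); material receipt (finishes hour 9). The controlling bound is hour 14, so deburring finishes at 14 + 3 = hour 17.
Surface grinding has to wait for deburring (finishes hour 17); material receipt (finishes hour 9). The latest of these is hour 17, so surface grinding runs hour 17 to 17 + 3 = hour 20.
Heat treatment needs all of deburring (finishes hour 17); cutting (finishes hour 13, plus 1-hour gap → hour 14). That puts its earliest start at hour 17; it finishes at 17 + 6 = hour 23.
After deburring (finishes hour 17, plus 1-hour gap → hour 18), CNC milling can start at hour 18 and finishes at hour 22.
For coating: CNC milling (finishes hour 22, plus 3-hour gap → hour 25); deburring (finishes hour 17). Taking the maximum gives a start of hour 25, and it finishes at 25 + 1 = hour 26.
All tasks are finished once the last one completes. Finish times: Material receipt at 9, Cutting at 13, Deburring at 17, CNC milling at 22, Heat treatment at 23, Surface grinding at 20, Coating at 26. The latest is hour 26.

26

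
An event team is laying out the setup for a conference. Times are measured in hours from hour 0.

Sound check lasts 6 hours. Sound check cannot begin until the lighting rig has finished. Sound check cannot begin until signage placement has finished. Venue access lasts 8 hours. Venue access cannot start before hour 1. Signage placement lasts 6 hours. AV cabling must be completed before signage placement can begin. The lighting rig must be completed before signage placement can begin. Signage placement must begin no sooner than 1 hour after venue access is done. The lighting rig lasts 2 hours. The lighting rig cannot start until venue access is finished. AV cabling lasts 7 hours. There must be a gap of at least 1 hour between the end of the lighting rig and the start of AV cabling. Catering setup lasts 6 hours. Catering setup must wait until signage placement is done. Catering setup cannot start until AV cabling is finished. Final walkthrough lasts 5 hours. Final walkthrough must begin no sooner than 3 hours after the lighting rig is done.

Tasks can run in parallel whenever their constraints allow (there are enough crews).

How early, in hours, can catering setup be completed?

Venue access waits on its own release at hour 1, so it starts at hour 1 and finishes at 1 + 8 = hour 9.
After venue access (finishes hour 9), the lighting rig can start at hour 9 and finishes at hour 11.
AV cabling cannot begin until the lighting rig (finishes hour 11, plus 1-hour gap → hour 12). It runs from hour 12 to 12 + 7 = hour 19.
Signage placement needs all of AV cabling (finishes hour 19); the lighting rig (finishes hour 11); venue access (finishes hour 9, plus 1-hour gap → hour 10). That puts its earliest start at hour 19; it finishes at 19 + 6 = hour 25.
Catering setup needs all of signage placement (finishes hour 25); AV cabling (finishes hour 19). That puts its earliest start at hour 25; it finishes at 25 + 6 = hour 31.

31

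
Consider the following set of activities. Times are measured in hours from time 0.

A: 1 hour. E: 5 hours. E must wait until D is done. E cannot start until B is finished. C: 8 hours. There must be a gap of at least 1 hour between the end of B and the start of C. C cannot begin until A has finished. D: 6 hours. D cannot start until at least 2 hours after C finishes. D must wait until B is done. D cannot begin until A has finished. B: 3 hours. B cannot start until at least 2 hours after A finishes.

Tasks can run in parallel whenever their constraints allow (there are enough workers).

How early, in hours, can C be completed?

A has no prerequisites, so it starts at hour 0 and finishes at hour 1.
After A (finishes hour 1, plus 2-hour gap → hour 3), B can start at hour 3 and finishes at hour 6.
For C: B (finishes hour 6, plus 1-hour gap → hour 7); A (finishes hour 1). Taking the maximum gives a start of hour 7, and it finishes at 7 + 8 = hour 15.

15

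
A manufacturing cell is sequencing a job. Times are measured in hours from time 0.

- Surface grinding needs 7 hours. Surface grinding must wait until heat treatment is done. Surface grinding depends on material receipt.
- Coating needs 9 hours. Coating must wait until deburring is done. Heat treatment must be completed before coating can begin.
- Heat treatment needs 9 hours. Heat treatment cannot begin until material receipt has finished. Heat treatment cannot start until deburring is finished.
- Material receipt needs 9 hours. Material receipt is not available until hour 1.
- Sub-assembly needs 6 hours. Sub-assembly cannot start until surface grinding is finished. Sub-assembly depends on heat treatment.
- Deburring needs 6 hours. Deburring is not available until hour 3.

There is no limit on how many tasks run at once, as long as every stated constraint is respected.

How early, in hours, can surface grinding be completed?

26

Deburring waits on its own release at hour 3, so it starts at hour 3 and finishes at 3 + 6 = hour 9.
Material receipt cannot begin until its own release at hour 1. It runs from hour 1 to 1 + 9 = hour 10.
For heat treatment: material receipt (finishes hour 10); deburring (finishes hour 9). Taking the maximum gives a start of hour 10, and it finishes at 10 + 9 = hour 19.
Surface grinding has to wait for heat treatment (finishes hour 19); material receipt (finishes hour 10). The latest of these is hour 19, so surface grinding runs hour 19 to 19 + 7 = hour 26.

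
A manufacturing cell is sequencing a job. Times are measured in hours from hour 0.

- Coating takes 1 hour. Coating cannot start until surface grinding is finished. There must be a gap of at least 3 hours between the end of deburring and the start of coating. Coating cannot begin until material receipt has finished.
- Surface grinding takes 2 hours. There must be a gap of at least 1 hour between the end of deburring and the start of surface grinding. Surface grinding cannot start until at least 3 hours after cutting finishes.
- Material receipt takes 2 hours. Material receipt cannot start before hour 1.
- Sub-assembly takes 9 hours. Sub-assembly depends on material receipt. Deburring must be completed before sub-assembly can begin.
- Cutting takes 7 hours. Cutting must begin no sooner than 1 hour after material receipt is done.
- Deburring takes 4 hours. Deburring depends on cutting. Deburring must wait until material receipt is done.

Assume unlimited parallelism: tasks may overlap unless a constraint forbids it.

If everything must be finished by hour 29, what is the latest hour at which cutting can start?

Coating must finish by hour 29; it takes 1 hour, so it must start by 29 − 1 = hour 28.
Surface grinding must finish before coating (must start by hour 28). With a 2-hour duration, surface grinding must start by 28 − 2 = hour 26.
Sub-assembly has no dependents, so it just needs to finish by hour 29. Starting by 29 − 9 = hour 20 achieves that.
Deburring must finish in time for surface grinding (must start by hour 26, minus 1-hour gap → hour 25); coating (must start by hour 28, minus 3-hour gap → hour 25); sub-assembly (must start by hour 20). The tightest is hour 20, so deburring must start by 20 − 4 = hour 16.
Cutting has several dependents: deburring (must start by hour 16); surface grinding (must start by hour 26, minus 3-hour gap → hour 23). The earliest of those limits is hour 16, so cutting must start by 16 − 7 = hour 9.

9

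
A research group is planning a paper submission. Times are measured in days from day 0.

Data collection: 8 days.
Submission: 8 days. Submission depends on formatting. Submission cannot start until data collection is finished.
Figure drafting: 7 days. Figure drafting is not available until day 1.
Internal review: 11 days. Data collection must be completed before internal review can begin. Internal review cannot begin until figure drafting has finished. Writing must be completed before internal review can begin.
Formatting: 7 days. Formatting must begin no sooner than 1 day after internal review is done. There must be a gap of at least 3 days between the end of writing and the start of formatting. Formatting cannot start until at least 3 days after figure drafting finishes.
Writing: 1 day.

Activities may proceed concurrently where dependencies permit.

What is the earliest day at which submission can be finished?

Nothing blocks writing, so it runs from day 0 to day 1.
Figure drafting waits on its own release at day 1, so it starts at day 1 and finishes at 1 + 7 = day 8.
Data collection can start immediately at day 0; it finishes at day 8.
For internal review: data collection (finishes day 8); figure drafting (finishes day 8); writing (finishes day 1). Taking the maximum gives a start of day 8, and it finishes at 8 + 11 = day 19.
Formatting cannot start until internal review (finishes day 19, plus 1-day gap → day 20); writing (finishes day 1, plus 3-day gap → day 4); figure drafting (finishes day 8, plus 3-day gap → day 11). The controlling bound is day 20, so formatting finishes at 20 + 7 = day 27.
Submission has to wait for formatting (finishes day 27); data collection (finishes day 8). The latest of these is day 27, so submission runs day 27 to 27 + 8 = day 35.

35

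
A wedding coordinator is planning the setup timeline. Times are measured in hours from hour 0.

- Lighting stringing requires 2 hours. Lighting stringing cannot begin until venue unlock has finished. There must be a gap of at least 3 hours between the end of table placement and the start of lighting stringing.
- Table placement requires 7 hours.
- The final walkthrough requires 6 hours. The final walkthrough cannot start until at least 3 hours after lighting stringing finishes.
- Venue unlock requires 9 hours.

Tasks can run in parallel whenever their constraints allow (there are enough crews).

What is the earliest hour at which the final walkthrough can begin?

Table placement has no prerequisites, so it starts at hour 0 and finishes at hour 7.
Venue unlock has no prerequisites, so it starts at hour 0 and finishes at hour 9.
Lighting stringing needs all of venue unlock (finishes hour 9); table placement (finishes hour 7, plus 3-hour gap → hour 10). That puts its earliest start at hour 10; it finishes at 10 + 2 = hour 12.
The final walkthrough waits on lighting stringing (finishes hour 12, plus 3-hour gap → hour 15), so the earliest it can start is hour 15.

15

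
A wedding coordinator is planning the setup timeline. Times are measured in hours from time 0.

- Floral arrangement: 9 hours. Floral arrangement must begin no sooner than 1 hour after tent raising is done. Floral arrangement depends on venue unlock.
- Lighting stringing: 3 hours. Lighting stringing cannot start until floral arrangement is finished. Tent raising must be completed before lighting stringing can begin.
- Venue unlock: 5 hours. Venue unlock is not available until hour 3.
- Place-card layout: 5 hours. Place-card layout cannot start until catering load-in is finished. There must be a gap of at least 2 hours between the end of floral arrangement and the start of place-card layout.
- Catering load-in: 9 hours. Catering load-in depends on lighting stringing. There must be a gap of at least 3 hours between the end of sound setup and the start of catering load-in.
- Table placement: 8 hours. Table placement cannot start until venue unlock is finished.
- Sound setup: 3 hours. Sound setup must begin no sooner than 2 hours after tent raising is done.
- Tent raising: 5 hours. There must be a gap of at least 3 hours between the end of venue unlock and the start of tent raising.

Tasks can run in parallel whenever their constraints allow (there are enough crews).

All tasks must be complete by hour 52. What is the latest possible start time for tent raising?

20

Place-card layout has no dependents, so it just needs to finish by hour 52. Starting by 52 − 5 = hour 47 achieves that.
Since place-card layout (must start by hour 47) depends on it, catering load-in must finish by hour 47. Backing off its 9-hour duration gives a latest start of hour 38.
Since catering load-in (must start by hour 38) depends on it, lighting stringing must finish by hour 38. Backing off its 3-hour duration gives a latest start of hour 35.
Floral arrangement must finish in time for lighting stringing (must start by hour 35); place-card layout (must start by hour 47, minus 2-hour gap → hour 45). The tightest is hour 35, so floral arrangement must start by 35 − 9 = hour 26.
Sound setup feeds into catering load-in (must start by hour 38, minus 3-hour gap → hour 35); so sound setup must finish by hour 35 and therefore start by hour 32.
For tent raising: floral arrangement (must start by hour 26, minus 1-hour gap → hour 25); lighting stringing (must start by hour 35); sound setup (must start by hour 32, minus 2-hour gap → hour 30). The most restrictive is hour 25; with a 5-hour duration, tent raising must start by hour 20.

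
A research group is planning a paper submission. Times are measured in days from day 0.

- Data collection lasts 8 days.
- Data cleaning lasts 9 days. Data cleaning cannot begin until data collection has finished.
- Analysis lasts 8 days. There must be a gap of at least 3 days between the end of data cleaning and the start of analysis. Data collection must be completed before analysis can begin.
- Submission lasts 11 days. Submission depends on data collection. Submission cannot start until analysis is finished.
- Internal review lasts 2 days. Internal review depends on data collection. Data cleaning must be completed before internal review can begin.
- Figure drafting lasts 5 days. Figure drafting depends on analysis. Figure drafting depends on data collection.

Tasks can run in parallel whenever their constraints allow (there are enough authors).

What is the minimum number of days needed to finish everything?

Data collection can start immediately at day 0; it finishes at day 8.
Data cleaning waits on data collection (finishes day 8), so it starts at day 8 and finishes at 8 + 9 = day 17.
Internal review has to wait for data collection (finishes day 8); data cleaning (finishes day 17). The latest of these is day 17, so internal review runs day 17 to 17 + 2 = day 19.
Analysis needs all of data cleaning (finishes day 17, plus 3-day gap → day 20); data collection (finishes day 8). That puts its earliest start at day 20; it finishes at 20 + 8 = day 28.
For submission: data collection (finishes day 8); analysis (finishes day 28). Taking the maximum gives a start of day 28, and it finishes at 28 + 11 = day 39.
Figure drafting has to wait for analysis (finishes day 28); data collection (finishes day 8). The latest of these is day 28, so figure drafting runs day 28 to 28 + 5 = day 33.
All tasks are finished once the last one completes. Finish times: Data collection at 8, Data cleaning at 17, Analysis at 28, Figure drafting at 33, Internal review at 19, Submission at 39. The latest is day 39.

39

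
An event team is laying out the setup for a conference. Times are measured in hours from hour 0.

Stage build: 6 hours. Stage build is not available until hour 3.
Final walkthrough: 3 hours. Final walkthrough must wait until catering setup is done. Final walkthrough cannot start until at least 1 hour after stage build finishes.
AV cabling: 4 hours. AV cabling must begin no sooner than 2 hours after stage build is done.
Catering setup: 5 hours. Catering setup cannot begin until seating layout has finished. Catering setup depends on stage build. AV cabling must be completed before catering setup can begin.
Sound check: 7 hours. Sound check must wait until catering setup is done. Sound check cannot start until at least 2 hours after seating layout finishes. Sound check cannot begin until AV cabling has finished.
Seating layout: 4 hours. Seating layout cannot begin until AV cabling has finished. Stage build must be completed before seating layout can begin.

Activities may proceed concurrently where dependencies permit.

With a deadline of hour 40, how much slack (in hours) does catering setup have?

9

After its own release at hour 3, stage build can start at hour 3 and finishes at hour 9.
After stage build (finishes hour 9, plus 2-hour gap → hour 11), AV cabling can start at hour 11 and finishes at hour 15.
For seating layout: AV cabling (finishes hour 15); stage build (finishes hour 9). Taking the maximum gives a start of hour 15, and it finishes at 15 + 4 = hour 19.
Catering setup needs all of seating layout (finishes hour 19); stage build (finishes hour 9); AV cabling (finishes hour 15). That puts its earliest start at hour 19; it finishes at 19 + 5 = hour 24.

Working backward from the deadline:
Sound check has no dependents, so it just needs to finish by hour 40. Starting by 40 − 7 = hour 33 achieves that.
Final walkthrough has no dependents, so it just needs to finish by hour 40. Starting by 40 − 3 = hour 37 achieves that.
Catering setup must finish in time for sound check (must start by hour 33); final walkthrough (must start by hour 37). The tightest is hour 33, so catering setup must start by 33 − 5 = hour 28.
So catering setup can start as early as hour 19 and as late as hour 28, giving 28 − 19 = 9 hours of slack.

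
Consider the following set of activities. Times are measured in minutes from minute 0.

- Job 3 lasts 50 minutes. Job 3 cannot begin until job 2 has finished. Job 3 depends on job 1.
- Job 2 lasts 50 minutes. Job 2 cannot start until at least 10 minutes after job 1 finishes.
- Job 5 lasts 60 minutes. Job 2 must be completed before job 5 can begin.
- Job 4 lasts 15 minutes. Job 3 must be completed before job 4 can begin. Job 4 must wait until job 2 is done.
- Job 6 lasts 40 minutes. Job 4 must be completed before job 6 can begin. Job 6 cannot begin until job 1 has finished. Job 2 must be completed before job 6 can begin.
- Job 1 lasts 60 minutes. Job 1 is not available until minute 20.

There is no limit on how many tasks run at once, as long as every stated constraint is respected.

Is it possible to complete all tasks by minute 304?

After its own release at minute 20, job 1 can start at minute 20 and finishes at minute 80.
Job 2 waits on job 1 (finishes minute 80, plus 10-minute gap → minute 90), so it starts at minute 90 and finishes at 90 + 50 = minute 140.
After job 2 (finishes minute 140), job 5 can start at minute 140 and finishes at minute 200.
Job 3 needs all of job 2 (finishes minute 140); job 1 (finishes minute 80). That puts its earliest start at minute 140; it finishes at 140 + 50 = minute 190.
Job 4 cannot start until job 3 (finishes minute 190); job 2 (finishes minute 140). The controlling bound is minute 190, so job 4 finishes at 190 + 15 = minute 205.
For job 6: job 4 (finishes minute 205); job 1 (finishes minute 80); job 2 (finishes minute 140). Taking the maximum gives a start of minute 205, and it finishes at 205 + 40 = minute 245.
Every task is finished by minute 245, which is no later than the deadline of 304, so the schedule is feasible.

Yes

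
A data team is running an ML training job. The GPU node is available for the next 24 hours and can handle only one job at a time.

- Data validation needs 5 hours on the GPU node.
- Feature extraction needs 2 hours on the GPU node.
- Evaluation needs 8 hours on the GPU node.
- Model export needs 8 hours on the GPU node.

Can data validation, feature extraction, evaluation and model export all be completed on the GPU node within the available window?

Running back to back, the jobs need 5 + 2 + 8 + 8 = 23 hours on the GPU node.
Since 23 ≤ 24, they fit within the window.

Yes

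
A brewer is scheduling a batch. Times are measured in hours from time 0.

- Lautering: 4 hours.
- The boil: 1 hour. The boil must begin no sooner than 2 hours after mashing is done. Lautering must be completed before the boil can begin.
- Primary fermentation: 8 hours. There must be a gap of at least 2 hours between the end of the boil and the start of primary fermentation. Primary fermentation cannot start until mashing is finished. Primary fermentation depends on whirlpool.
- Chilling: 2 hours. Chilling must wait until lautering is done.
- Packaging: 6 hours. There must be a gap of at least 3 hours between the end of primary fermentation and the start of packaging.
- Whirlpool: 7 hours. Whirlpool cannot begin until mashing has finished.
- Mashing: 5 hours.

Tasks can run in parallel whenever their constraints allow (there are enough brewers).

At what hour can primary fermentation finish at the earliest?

Lautering can start immediately at hour 0; it finishes at hour 4.
Nothing blocks mashing, so it runs from hour 0 to hour 5.
Whirlpool waits on mashing (finishes hour 5), so it starts at hour 5 and finishes at 5 + 7 = hour 12.
The boil cannot start until mashing (finishes hour 5, plus 2-hour gap → hour 7); lautering (finishes hour 4). The controlling bound is hour 7, so the boil finishes at 7 + 1 = hour 8.
For primary fermentation: the boil (finishes hour 8, plus 2-hour gap → hour 10); mashing (finishes hour 5); whirlpool (finishes hour 12). Taking the maximum gives a start of hour 12, and it finishes at 12 + 8 = hour 20.

20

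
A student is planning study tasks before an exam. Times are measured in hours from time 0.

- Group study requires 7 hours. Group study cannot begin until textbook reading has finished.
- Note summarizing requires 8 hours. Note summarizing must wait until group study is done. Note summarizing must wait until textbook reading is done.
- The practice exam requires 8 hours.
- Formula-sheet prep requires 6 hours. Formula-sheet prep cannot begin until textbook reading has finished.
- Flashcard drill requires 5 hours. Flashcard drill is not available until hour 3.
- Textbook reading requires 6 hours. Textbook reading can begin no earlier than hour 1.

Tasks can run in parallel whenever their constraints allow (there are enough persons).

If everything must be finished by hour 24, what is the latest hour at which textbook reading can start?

3

Note summarizing must finish by hour 24; it takes 8 hours, so it must start by 24 − 8 = hour 16.
Group study must finish before note summarizing (must start by hour 16). With a 7-hour duration, group study must start by 16 − 7 = hour 9.
Nothing follows formula-sheet prep; the deadline of hour 24 is its only limit. It must start by 24 − 6 = hour 18.
Textbook reading has several dependents: group study (must start by hour 9); note summarizing (must start by hour 16); formula-sheet prep (must start by hour 18). The earliest of those limits is hour 9, so textbook reading must start by 9 − 6 = hour 3.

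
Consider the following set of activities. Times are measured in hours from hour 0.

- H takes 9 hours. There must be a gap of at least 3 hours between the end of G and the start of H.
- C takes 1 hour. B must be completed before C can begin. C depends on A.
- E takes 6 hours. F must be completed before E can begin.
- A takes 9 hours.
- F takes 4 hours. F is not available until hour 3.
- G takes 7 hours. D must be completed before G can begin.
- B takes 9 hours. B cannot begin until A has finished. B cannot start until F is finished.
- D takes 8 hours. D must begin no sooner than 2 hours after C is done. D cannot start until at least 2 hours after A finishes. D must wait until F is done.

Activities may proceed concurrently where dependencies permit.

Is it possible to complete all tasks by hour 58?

Yes

After its own release at hour 3, F can start at hour 3 and finishes at hour 7.
After F (finishes hour 7), E can start at hour 7 and finishes at hour 13.
A has no prerequisites, so it starts at hour 0 and finishes at hour 9.
B has to wait for A (finishes hour 9); F (finishes hour 7). The latest of these is hour 9, so B runs hour 9 to 9 + 9 = hour 18.
C needs all of B (finishes hour 18); A (finishes hour 9). That puts its earliest start at hour 18; it finishes at 18 + 1 = hour 19.
D needs all of C (finishes hour 19, plus 2-hour gap → hour 21); A (finishes hour 9, plus 2-hour gap → hour 11); F (finishes hour 7). That puts its earliest start at hour 21; it finishes at 21 + 8 = hour 29.
G cannot begin until D (finishes hour 29). It runs from hour 29 to 29 + 7 = hour 36.
After G (finishes hour 36, plus 3-hour gap → hour 39), H can start at hour 39 and finishes at hour 48.
Every task is finished by hour 48, which is no later than the deadline of 58, so the schedule is feasible.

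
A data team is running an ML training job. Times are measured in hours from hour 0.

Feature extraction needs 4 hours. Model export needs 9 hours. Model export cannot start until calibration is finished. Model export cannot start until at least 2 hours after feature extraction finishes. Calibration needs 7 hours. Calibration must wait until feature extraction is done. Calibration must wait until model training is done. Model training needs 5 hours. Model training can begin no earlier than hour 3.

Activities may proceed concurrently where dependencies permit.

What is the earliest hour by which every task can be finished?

24

Model training waits on its own release at hour 3, so it starts at hour 3 and finishes at 3 + 5 = hour 8.
Feature extraction can start immediately at hour 0; it finishes at hour 4.
Calibration needs all of feature extraction (finishes hour 4); model training (finishes hour 8). That puts its earliest start at hour 8; it finishes at 8 + 7 = hour 15.
Model export needs all of calibration (finishes hour 15); feature extraction (finishes hour 4, plus 2-hour gap → hour 6). That puts its earliest start at hour 15; it finishes at 15 + 9 = hour 24.
All tasks are finished once the last one completes. Finish times: Feature extraction at 4, Model training at 8, Calibration at 15, Model export at 24. The latest is hour 24.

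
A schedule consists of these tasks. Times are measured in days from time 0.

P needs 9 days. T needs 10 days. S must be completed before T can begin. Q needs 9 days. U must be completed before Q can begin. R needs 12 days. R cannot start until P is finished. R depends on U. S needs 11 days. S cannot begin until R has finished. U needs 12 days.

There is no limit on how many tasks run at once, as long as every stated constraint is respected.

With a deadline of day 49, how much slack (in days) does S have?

4

U has no prerequisites, so it starts at day 0 and finishes at day 12.
Nothing blocks P, so it runs from day 0 to day 9.
For R: P (finishes day 9); U (finishes day 12). Taking the maximum gives a start of day 12, and it finishes at 12 + 12 = day 24.
After R (finishes day 24), S can start at day 24 and finishes at day 35.

Working backward from the deadline:
Nothing follows T; the deadline of day 49 is its only limit. It must start by 49 − 10 = day 39.
S must finish before T (must start by day 39). With an 11-day duration, S must start by 39 − 11 = day 28.
So S can start as early as day 24 and as late as day 28, giving 28 − 24 = 4 days of slack.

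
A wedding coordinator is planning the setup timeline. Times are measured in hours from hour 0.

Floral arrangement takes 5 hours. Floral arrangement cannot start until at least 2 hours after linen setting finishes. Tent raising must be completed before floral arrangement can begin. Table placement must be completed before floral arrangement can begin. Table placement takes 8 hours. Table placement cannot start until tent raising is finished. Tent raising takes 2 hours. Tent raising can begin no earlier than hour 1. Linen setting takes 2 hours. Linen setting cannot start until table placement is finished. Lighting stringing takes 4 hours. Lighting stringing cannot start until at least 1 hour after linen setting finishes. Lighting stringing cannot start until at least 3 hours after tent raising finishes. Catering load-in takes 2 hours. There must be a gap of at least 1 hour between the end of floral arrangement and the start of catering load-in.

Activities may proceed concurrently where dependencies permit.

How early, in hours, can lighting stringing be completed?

18

After its own release at hour 1, tent raising can start at hour 1 and finishes at hour 3.
After tent raising (finishes hour 3), table placement can start at hour 3 and finishes at hour 11.
Linen setting waits on table placement (finishes hour 11), so it starts at hour 11 and finishes at 11 + 2 = hour 13.
Lighting stringing cannot start until linen setting (finishes hour 13, plus 1-hour gap → hour 14); tent raising (finishes hour 3, plus 3-hour gap → hour 6). The controlling bound is hour 14, so lighting stringing finishes at 14 + 4 = hour 18.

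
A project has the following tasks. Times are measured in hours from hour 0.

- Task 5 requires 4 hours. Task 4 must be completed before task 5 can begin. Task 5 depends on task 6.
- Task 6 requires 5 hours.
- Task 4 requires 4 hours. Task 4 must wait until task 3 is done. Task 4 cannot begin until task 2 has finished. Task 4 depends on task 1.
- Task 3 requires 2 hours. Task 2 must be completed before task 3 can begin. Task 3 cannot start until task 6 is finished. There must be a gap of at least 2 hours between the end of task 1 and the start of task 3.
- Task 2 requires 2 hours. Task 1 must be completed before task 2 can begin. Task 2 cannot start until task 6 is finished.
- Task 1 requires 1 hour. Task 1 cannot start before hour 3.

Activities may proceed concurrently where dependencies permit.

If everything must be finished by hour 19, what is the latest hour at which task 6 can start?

2

Task 5 has no dependents, so it just needs to finish by hour 19. Starting by 19 − 4 = hour 15 achieves that.
Task 4 feeds into task 5 (must start by hour 15); so task 4 must finish by hour 15 and therefore start by hour 11.
Task 3 must finish before task 4 (must start by hour 11). With a 2-hour duration, task 3 must start by 11 − 2 = hour 9.
For task 2: task 3 (must start by hour 9); task 4 (must start by hour 11). The most restrictive is hour 9; with a 2-hour duration, task 2 must start by hour 7.
Task 6 has several dependents: task 2 (must start by hour 7); task 3 (must start by hour 9); task 5 (must start by hour 15). The earliest of those limits is hour 7, so task 6 must start by 7 − 5 = hour 2.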